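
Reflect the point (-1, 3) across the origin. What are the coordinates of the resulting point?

Reflection across origin: (-1, 3) → (1, -3)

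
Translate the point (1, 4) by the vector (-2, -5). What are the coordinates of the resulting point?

Translation by (-2, -5) (homogeneous matrix [[1, 0, -2], [0, 1, -5], [0, 0, 1]]):
x' = 1 + -2 = -1
y' = 4 + -5 = -1
Result: (-1, -1)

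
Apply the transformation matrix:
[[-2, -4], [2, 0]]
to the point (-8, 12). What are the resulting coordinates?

Matrix multiplication:
[[-2, -4], [2, 0]] × [-8, 12]ᵀ
= [(-2)(-8) + (-4)(12), (2)(-8) + (0)(12)]ᵀ
= [-32, -16]ᵀ
Result: (-32, -16)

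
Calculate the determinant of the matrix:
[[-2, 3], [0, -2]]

For a 2×2 matrix [[a, b], [c, d]], det = ad - bc
det = (-2)(-2) - (3)(0) = 4 - 0 = 4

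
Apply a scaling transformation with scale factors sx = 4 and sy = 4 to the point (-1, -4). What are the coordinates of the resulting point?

Scaling matrix:
[[4, 0], [0, 4]]
Result: (-1 × 4, -4 × 4) = (-4, -16)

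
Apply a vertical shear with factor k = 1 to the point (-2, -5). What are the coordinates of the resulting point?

Shear matrix for vertical shear with factor k = 1:
[[1, 0], [1, 1]]
Result: (-2, -5) → (-2, -7)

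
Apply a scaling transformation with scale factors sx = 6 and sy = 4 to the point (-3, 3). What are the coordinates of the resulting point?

Scaling matrix:
[[6, 0], [0, 4]]
Result: (-3 × 6, 3 × 4) = (-18, 12)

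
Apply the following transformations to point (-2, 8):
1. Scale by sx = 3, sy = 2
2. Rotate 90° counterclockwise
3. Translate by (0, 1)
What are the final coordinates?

Step 1: Scale → (-6, 16)
Step 2: Rotate 90° → (-16, -6)
Step 3: Translate → (-16, -5)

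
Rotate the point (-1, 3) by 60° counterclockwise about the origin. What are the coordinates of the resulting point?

Rotation matrix for 60°: [[cos 60°, -sin 60°], [sin 60°, cos 60°]] ≈ [[0.500000, -0.866025], [0.866025, 0.500000]]
[[0.500000, -0.866025], [0.866025, 0.500000]] × [-1, 3]ᵀ ≈ [-3.0981, 0.6340]ᵀ
Result: (-3.0981, 0.6340)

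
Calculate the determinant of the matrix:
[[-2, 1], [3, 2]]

For a 2×2 matrix [[a, b], [c, d]], det = ad - bc
det = (-2)(2) - (1)(3) = -4 - 3 = -7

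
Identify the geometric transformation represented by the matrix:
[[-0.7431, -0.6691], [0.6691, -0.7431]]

This matrix represents: rotation by 138° counterclockwise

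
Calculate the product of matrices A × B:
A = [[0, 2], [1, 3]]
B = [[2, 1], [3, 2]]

Matrix multiplication:
C[0][0] = 0×2 + 2×3 = 6
C[0][1] = 0×1 + 2×2 = 4
C[1][0] = 1×2 + 3×3 = 11
C[1][1] = 1×1 + 3×2 = 7
Result: [[6, 4], [11, 7]]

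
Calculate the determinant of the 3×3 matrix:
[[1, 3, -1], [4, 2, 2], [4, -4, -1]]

Expansion along first row:
det = 1·det([[2,2],[-4,-1]]) - 3·det([[4,2],[4,-1]]) + -1·det([[4,2],[4,-4]])
    = 1·(2·-1 - 2·-4) - 3·(4·-1 - 2·4) + -1·(4·-4 - 2·4)
    = 1·6 - 3·-12 + -1·-24
    = 6 + 36 + 24 = 66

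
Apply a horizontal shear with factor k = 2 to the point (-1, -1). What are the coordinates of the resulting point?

Shear matrix for horizontal shear with factor k = 2:
[[1, 2], [0, 1]]
Result: (-1, -1) → (-3, -1)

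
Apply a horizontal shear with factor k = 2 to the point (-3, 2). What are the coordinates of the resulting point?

Shear matrix for horizontal shear with factor k = 2:
[[1, 2], [0, 1]]
Result: (-3, 2) → (1, 2)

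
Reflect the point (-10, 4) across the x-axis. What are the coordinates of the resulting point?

Reflection across x-axis: (-10, 4) → (-10, -4)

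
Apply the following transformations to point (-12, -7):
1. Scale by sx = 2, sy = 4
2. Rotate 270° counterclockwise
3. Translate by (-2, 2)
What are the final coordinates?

Step 1: Scale → (-24, -28)
Step 2: Rotate 270° → (-28, 24)
Step 3: Translate → (-30, 26)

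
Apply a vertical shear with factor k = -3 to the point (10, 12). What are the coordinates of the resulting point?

Shear matrix for vertical shear with factor k = -3:
[[1, 0], [-3, 1]]
Result: (10, 12) → (10, -18)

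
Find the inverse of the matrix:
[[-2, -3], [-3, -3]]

For [[a,b],[c,d]], inverse = (1/det)·[[d,-b],[-c,a]]
det = (-2)(-3) - (-3)(-3) = 6 - 9 = -3
Inverse = (1/-3)·[[-3, 3], [3, -2]]
= [[1, -1], [-1, 2/3]]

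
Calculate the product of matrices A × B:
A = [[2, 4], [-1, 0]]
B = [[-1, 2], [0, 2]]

Matrix multiplication:
C[0][0] = 2×-1 + 4×0 = -2
C[0][1] = 2×2 + 4×2 = 12
C[1][0] = -1×-1 + 0×0 = 1
C[1][1] = -1×2 + 0×2 = -2
Result: [[-2, 12], [1, -2]]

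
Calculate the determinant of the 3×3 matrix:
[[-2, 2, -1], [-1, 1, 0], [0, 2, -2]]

Expansion along first row:
det = -2·det([[1,0],[2,-2]]) - 2·det([[-1,0],[0,-2]]) + -1·det([[-1,1],[0,2]])
    = -2·(1·-2 - 0·2) - 2·(-1·-2 - 0·0) + -1·(-1·2 - 1·0)
    = -2·-2 - 2·2 + -1·-2
    = 4 + -4 + 2 = 2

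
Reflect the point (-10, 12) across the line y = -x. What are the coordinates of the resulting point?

Reflection across line y = -x: (-10, 12) → (-12, 10)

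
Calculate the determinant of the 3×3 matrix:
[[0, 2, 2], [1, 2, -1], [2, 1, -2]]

Expansion along first row:
det = 0·det([[2,-1],[1,-2]]) - 2·det([[1,-1],[2,-2]]) + 2·det([[1,2],[2,1]])
    = 0·(2·-2 - -1·1) - 2·(1·-2 - -1·2) + 2·(1·1 - 2·2)
    = 0·-3 - 2·0 + 2·-3
    = 0 + 0 + -6 = -6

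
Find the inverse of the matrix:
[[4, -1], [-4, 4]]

For [[a,b],[c,d]], inverse = (1/det)·[[d,-b],[-c,a]]
det = (4)(4) - (-1)(-4) = 16 - 4 = 12
Inverse = (1/12)·[[4, 1], [4, 4]]
= [[1/3, 1/12], [1/3, 1/3]]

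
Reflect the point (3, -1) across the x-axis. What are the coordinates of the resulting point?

Reflection across x-axis: (3, -1) → (3, 1)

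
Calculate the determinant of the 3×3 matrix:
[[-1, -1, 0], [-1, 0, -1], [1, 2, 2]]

Expansion along first row:
det = -1·det([[0,-1],[2,2]]) - -1·det([[-1,-1],[1,2]]) + 0·det([[-1,0],[1,2]])
    = -1·(0·2 - -1·2) - -1·(-1·2 - -1·1) + 0·(-1·2 - 0·1)
    = -1·2 - -1·-1 + 0·-2
    = -2 + -1 + 0 = -3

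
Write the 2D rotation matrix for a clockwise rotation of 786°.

Rotation matrix formula: [[cos θ, -sin θ], [sin θ, cos θ]]
A clockwise rotation by 786° is equivalent to a counterclockwise rotation by -786°.
For θ = -786°:
cos(-786°) = 0.4067
sin(-786°) = -0.9135
Result: [[0.4067, 0.9135], [-0.9135, 0.4067]]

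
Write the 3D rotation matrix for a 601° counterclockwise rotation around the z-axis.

Rotation matrix for counterclockwise 601° around z-axis:
cos(601°) = -0.4848, sin(601°) = -0.8746
Result: [[-0.4848, 0.8746, 0], [-0.8746, -0.4848, 0], [0, 0, 1]]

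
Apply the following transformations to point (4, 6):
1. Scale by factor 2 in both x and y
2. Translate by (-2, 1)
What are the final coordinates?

Step 1: Scale (4, 6) by 2 → (8, 12)
Step 2: Translate by (-2, 1) → (6, 13)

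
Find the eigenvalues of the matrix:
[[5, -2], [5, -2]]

Characteristic equation: det(A - λI) = 0
λ² - (trace)λ + (det) = 0
trace = 5 + -2 = 3, det = (5)(-2) - (-2)(5) = 0
λ² - (3)λ + (0) = 0
λ = (3 ± √((3)² - 4·(0))) / 2 = (3 ± √9) / 2
Solving: λ = 0, 3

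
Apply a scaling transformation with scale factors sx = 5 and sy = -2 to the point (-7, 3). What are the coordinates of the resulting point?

Scaling matrix:
[[5, 0], [0, -2]]
Result: (-7 × 5, 3 × -2) = (-35, -6)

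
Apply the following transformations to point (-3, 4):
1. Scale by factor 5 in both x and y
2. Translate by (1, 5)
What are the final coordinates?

Step 1: Scale (-3, 4) by 5 → (-15, 20)
Step 2: Translate by (1, 5) → (-14, 25)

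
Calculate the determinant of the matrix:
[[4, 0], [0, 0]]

For a 2×2 matrix [[a, b], [c, d]], det = ad - bc
det = (4)(0) - (0)(0) = 0 - 0 = 0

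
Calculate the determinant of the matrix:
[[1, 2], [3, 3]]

For a 2×2 matrix [[a, b], [c, d]], det = ad - bc
det = (1)(3) - (2)(3) = 3 - 6 = -3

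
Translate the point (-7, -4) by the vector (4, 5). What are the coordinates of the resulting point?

Translation by (4, 5) (homogeneous matrix [[1, 0, 4], [0, 1, 5], [0, 0, 1]]):
x' = -7 + 4 = -3
y' = -4 + 5 = 1
Result: (-3, 1)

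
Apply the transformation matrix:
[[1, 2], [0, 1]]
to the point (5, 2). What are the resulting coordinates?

Matrix multiplication:
[[1, 2], [0, 1]] × [5, 2]ᵀ
= [(1)(5) + (2)(2), (0)(5) + (1)(2)]ᵀ
= [9, 2]ᵀ
Result: (9, 2)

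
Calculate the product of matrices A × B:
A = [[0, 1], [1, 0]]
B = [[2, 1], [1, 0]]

Matrix multiplication:
C[0][0] = 0×2 + 1×1 = 1
C[0][1] = 0×1 + 1×0 = 0
C[1][0] = 1×2 + 0×1 = 2
C[1][1] = 1×1 + 0×0 = 1
Result: [[1, 0], [2, 1]]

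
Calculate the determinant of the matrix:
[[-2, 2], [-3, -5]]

For a 2×2 matrix [[a, b], [c, d]], det = ad - bc
det = (-2)(-5) - (2)(-3) = 10 - -6 = 16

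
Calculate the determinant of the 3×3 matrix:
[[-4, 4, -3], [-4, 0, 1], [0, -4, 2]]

Expansion along first row:
det = -4·det([[0,1],[-4,2]]) - 4·det([[-4,1],[0,2]]) + -3·det([[-4,0],[0,-4]])
    = -4·(0·2 - 1·-4) - 4·(-4·2 - 1·0) + -3·(-4·-4 - 0·0)
    = -4·4 - 4·-8 + -3·16
    = -16 + 32 + -48 = -32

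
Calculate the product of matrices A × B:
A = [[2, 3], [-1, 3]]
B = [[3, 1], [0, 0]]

Matrix multiplication:
C[0][0] = 2×3 + 3×0 = 6
C[0][1] = 2×1 + 3×0 = 2
C[1][0] = -1×3 + 3×0 = -3
C[1][1] = -1×1 + 3×0 = -1
Result: [[6, 2], [-3, -1]]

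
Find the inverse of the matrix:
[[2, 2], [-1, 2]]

For [[a,b],[c,d]], inverse = (1/det)·[[d,-b],[-c,a]]
det = (2)(2) - (2)(-1) = 4 - -2 = 6
Inverse = (1/6)·[[2, -2], [1, 2]]
= [[1/3, -1/3], [1/6, 1/3]]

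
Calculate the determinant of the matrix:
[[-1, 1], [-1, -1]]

For a 2×2 matrix [[a, b], [c, d]], det = ad - bc
det = (-1)(-1) - (1)(-1) = 1 - -1 = 2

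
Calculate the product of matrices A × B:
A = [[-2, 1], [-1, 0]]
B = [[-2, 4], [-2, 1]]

Matrix multiplication:
C[0][0] = -2×-2 + 1×-2 = 2
C[0][1] = -2×4 + 1×1 = -7
C[1][0] = -1×-2 + 0×-2 = 2
C[1][1] = -1×4 + 0×1 = -4
Result: [[2, -7], [2, -4]]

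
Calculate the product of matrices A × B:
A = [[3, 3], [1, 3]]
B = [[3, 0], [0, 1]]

Matrix multiplication:
C[0][0] = 3×3 + 3×0 = 9
C[0][1] = 3×0 + 3×1 = 3
C[1][0] = 1×3 + 3×0 = 3
C[1][1] = 1×0 + 3×1 = 3
Result: [[9, 3], [3, 3]]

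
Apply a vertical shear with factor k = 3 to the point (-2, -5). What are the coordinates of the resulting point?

Shear matrix for vertical shear with factor k = 3:
[[1, 0], [3, 1]]
Result: (-2, -5) → (-2, -11)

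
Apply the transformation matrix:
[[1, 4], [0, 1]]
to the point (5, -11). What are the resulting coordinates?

Matrix multiplication:
[[1, 4], [0, 1]] × [5, -11]ᵀ
= [(1)(5) + (4)(-11), (0)(5) + (1)(-11)]ᵀ
= [-39, -11]ᵀ
Result: (-39, -11)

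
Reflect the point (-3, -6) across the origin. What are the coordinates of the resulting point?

Reflection across origin: (-3, -6) → (3, 6)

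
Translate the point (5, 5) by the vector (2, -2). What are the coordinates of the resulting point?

Translation by (2, -2) (homogeneous matrix [[1, 0, 2], [0, 1, -2], [0, 0, 1]]):
x' = 5 + 2 = 7
y' = 5 + -2 = 3
Result: (7, 3)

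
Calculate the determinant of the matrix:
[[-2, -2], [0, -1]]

For a 2×2 matrix [[a, b], [c, d]], det = ad - bc
det = (-2)(-1) - (-2)(0) = 2 - 0 = 2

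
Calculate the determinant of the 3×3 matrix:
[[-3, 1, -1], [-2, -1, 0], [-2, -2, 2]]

Expansion along first row:
det = -3·det([[-1,0],[-2,2]]) - 1·det([[-2,0],[-2,2]]) + -1·det([[-2,-1],[-2,-2]])
    = -3·(-1·2 - 0·-2) - 1·(-2·2 - 0·-2) + -1·(-2·-2 - -1·-2)
    = -3·-2 - 1·-4 + -1·2
    = 6 + 4 + -2 = 8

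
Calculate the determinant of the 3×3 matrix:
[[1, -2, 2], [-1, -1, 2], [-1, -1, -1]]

Expansion along first row:
det = 1·det([[-1,2],[-1,-1]]) - -2·det([[-1,2],[-1,-1]]) + 2·det([[-1,-1],[-1,-1]])
    = 1·(-1·-1 - 2·-1) - -2·(-1·-1 - 2·-1) + 2·(-1·-1 - -1·-1)
    = 1·3 - -2·3 + 2·0
    = 3 + 6 + 0 = 9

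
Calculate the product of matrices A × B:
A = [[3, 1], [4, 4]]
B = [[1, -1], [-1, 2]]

Matrix multiplication:
C[0][0] = 3×1 + 1×-1 = 2
C[0][1] = 3×-1 + 1×2 = -1
C[1][0] = 4×1 + 4×-1 = 0
C[1][1] = 4×-1 + 4×2 = 4
Result: [[2, -1], [0, 4]]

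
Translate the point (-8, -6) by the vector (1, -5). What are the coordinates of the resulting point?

Translation by (1, -5) (homogeneous matrix [[1, 0, 1], [0, 1, -5], [0, 0, 1]]):
x' = -8 + 1 = -7
y' = -6 + -5 = -11
Result: (-7, -11)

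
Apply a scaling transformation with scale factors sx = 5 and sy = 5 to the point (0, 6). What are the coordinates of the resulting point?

Scaling matrix:
[[5, 0], [0, 5]]
Result: (0 × 5, 6 × 5) = (0, 30)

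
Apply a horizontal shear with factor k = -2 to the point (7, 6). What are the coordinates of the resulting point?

Shear matrix for horizontal shear with factor k = -2:
[[1, -2], [0, 1]]
Result: (7, 6) → (-5, 6)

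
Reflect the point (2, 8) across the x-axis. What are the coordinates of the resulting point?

Reflection across x-axis: (2, 8) → (2, -8)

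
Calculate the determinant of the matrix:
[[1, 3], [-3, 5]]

For a 2×2 matrix [[a, b], [c, d]], det = ad - bc
det = (1)(5) - (3)(-3) = 5 - -9 = 14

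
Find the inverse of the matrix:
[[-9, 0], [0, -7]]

For [[a,b],[c,d]], inverse = (1/det)·[[d,-b],[-c,a]]
det = (-9)(-7) - (0)(0) = 63 - 0 = 63
Inverse = (1/63)·[[-7, 0], [0, -9]]
= [[-1/9, 0], [0, -1/7]]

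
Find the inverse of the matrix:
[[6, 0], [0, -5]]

For [[a,b],[c,d]], inverse = (1/det)·[[d,-b],[-c,a]]
det = (6)(-5) - (0)(0) = -30 - 0 = -30
Inverse = (1/-30)·[[-5, 0], [0, 6]]
= [[1/6, 0], [0, -1/5]]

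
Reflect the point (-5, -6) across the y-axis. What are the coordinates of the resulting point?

Reflection across y-axis: (-5, -6) → (5, -6)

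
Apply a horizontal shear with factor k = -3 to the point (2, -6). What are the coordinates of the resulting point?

Shear matrix for horizontal shear with factor k = -3:
[[1, -3], [0, 1]]
Result: (2, -6) → (20, -6)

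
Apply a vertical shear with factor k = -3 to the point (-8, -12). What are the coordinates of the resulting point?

Shear matrix for vertical shear with factor k = -3:
[[1, 0], [-3, 1]]
Result: (-8, -12) → (-8, 12)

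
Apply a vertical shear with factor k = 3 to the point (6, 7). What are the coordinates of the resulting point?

Shear matrix for vertical shear with factor k = 3:
[[1, 0], [3, 1]]
Result: (6, 7) → (6, 25)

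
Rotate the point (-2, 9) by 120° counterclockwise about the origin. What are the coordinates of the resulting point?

Rotation matrix for 120°: [[cos 120°, -sin 120°], [sin 120°, cos 120°]] ≈ [[-0.500000, -0.866025], [0.866025, -0.500000]]
[[-0.500000, -0.866025], [0.866025, -0.500000]] × [-2, 9]ᵀ ≈ [-6.7942, -6.2321]ᵀ
Result: (-6.7942, -6.2321)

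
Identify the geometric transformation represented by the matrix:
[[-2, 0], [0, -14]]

This matrix represents: non-uniform scaling by sx = -2, sy = -14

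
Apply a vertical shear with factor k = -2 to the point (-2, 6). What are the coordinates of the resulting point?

Shear matrix for vertical shear with factor k = -2:
[[1, 0], [-2, 1]]
Result: (-2, 6) → (-2, 10)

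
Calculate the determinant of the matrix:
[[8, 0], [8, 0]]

For a 2×2 matrix [[a, b], [c, d]], det = ad - bc
det = (8)(0) - (0)(8) = 0 - 0 = 0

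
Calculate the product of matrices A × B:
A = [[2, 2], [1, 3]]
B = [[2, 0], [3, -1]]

Matrix multiplication:
C[0][0] = 2×2 + 2×3 = 10
C[0][1] = 2×0 + 2×-1 = -2
C[1][0] = 1×2 + 3×3 = 11
C[1][1] = 1×0 + 3×-1 = -3
Result: [[10, -2], [11, -3]]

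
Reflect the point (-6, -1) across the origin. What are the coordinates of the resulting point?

Reflection across origin: (-6, -1) → (6, 1)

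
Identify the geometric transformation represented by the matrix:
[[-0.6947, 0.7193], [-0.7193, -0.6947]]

This matrix represents: rotation by 226° counterclockwise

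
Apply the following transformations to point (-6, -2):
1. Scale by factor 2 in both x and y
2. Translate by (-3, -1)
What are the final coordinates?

Step 1: Scale (-6, -2) by 2 → (-12, -4)
Step 2: Translate by (-3, -1) → (-15, -5)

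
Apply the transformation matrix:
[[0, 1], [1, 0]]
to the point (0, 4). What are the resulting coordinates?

Matrix multiplication:
[[0, 1], [1, 0]] × [0, 4]ᵀ
= [(0)(0) + (1)(4), (1)(0) + (0)(4)]ᵀ
= [4, 0]ᵀ
Result: (4, 0)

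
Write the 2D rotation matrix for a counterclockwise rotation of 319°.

Rotation matrix formula: [[cos θ, -sin θ], [sin θ, cos θ]]
For θ = 319°:
cos(319°) = 0.7547
sin(319°) = -0.6561
Result: [[0.7547, 0.6561], [-0.6561, 0.7547]]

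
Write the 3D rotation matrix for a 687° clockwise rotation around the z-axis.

Rotation matrix for clockwise 687° around z-axis:
A clockwise rotation by 687° is a counterclockwise rotation by -687°.
cos(-687°) = 0.8387, sin(-687°) = 0.5446
Result: [[0.8387, -0.5446, 0], [0.5446, 0.8387, 0], [0, 0, 1]]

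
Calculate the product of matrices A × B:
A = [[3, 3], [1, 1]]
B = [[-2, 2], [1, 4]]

Matrix multiplication:
C[0][0] = 3×-2 + 3×1 = -3
C[0][1] = 3×2 + 3×4 = 18
C[1][0] = 1×-2 + 1×1 = -1
C[1][1] = 1×2 + 1×4 = 6
Result: [[-3, 18], [-1, 6]]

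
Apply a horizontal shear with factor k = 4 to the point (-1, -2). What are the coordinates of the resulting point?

Shear matrix for horizontal shear with factor k = 4:
[[1, 4], [0, 1]]
Result: (-1, -2) → (-9, -2)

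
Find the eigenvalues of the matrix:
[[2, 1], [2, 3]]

Characteristic equation: det(A - λI) = 0
λ² - (trace)λ + (det) = 0
trace = 2 + 3 = 5, det = (2)(3) - (1)(2) = 4
λ² - (5)λ + (4) = 0
λ = (5 ± √((5)² - 4·(4))) / 2 = (5 ± √9) / 2
Solving: λ = 1, 4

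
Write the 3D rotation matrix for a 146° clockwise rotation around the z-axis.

Rotation matrix for clockwise 146° around z-axis:
A clockwise rotation by 146° is a counterclockwise rotation by -146°.
cos(-146°) = -0.8290, sin(-146°) = -0.5592
Result: [[-0.8290, 0.5592, 0], [-0.5592, -0.8290, 0], [0, 0, 1]]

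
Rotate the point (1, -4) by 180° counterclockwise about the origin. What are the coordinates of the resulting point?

Rotation matrix for 180°: [[cos 180°, -sin 180°], [sin 180°, cos 180°]] = [[-1, 0], [0, -1]]
[[-1, 0], [0, -1]] × [1, -4]ᵀ = [-1, 4]ᵀ
Result: (-1, 4)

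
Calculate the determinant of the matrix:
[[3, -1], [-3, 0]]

For a 2×2 matrix [[a, b], [c, d]], det = ad - bc
det = (3)(0) - (-1)(-3) = 0 - 3 = -3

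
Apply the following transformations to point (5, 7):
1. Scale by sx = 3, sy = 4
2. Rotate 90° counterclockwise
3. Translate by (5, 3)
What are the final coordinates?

Step 1: Scale → (15, 28)
Step 2: Rotate 90° → (-28, 15)
Step 3: Translate → (-23, 18)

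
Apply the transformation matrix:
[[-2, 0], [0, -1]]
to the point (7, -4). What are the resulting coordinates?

Matrix multiplication:
[[-2, 0], [0, -1]] × [7, -4]ᵀ
= [(-2)(7) + (0)(-4), (0)(7) + (-1)(-4)]ᵀ
= [-14, 4]ᵀ
Result: (-14, 4)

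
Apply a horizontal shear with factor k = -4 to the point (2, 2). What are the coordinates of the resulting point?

Shear matrix for horizontal shear with factor k = -4:
[[1, -4], [0, 1]]
Result: (2, 2) → (-6, 2)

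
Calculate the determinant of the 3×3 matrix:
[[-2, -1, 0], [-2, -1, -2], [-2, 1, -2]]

Expansion along first row:
det = -2·det([[-1,-2],[1,-2]]) - -1·det([[-2,-2],[-2,-2]]) + 0·det([[-2,-1],[-2,1]])
    = -2·(-1·-2 - -2·1) - -1·(-2·-2 - -2·-2) + 0·(-2·1 - -1·-2)
    = -2·4 - -1·0 + 0·-4
    = -8 + 0 + 0 = -8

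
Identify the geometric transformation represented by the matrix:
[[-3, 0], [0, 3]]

This matrix represents: non-uniform scaling by sx = -3, sy = 3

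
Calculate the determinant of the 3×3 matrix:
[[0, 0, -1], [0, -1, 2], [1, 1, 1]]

Expansion along first row:
det = 0·det([[-1,2],[1,1]]) - 0·det([[0,2],[1,1]]) + -1·det([[0,-1],[1,1]])
    = 0·(-1·1 - 2·1) - 0·(0·1 - 2·1) + -1·(0·1 - -1·1)
    = 0·-3 - 0·-2 + -1·1
    = 0 + 0 + -1 = -1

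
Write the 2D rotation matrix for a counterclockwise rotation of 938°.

Rotation matrix formula: [[cos θ, -sin θ], [sin θ, cos θ]]
For θ = 938°:
cos(938°) = -0.7880
sin(938°) = -0.6157
Result: [[-0.7880, 0.6157], [-0.6157, -0.7880]]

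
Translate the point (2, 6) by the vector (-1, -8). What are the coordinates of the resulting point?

Translation by (-1, -8) (homogeneous matrix [[1, 0, -1], [0, 1, -8], [0, 0, 1]]):
x' = 2 + -1 = 1
y' = 6 + -8 = -2
Result: (1, -2)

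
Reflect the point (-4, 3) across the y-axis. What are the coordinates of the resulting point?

Reflection across y-axis: (-4, 3) → (4, 3)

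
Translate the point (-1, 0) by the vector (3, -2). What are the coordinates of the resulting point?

Translation by (3, -2) (homogeneous matrix [[1, 0, 3], [0, 1, -2], [0, 0, 1]]):
x' = -1 + 3 = 2
y' = 0 + -2 = -2
Result: (2, -2)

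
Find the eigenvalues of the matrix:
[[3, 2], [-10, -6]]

Characteristic equation: det(A - λI) = 0
λ² - (trace)λ + (det) = 0
trace = 3 + -6 = -3, det = (3)(-6) - (2)(-10) = 2
λ² - (-3)λ + (2) = 0
λ = (-3 ± √((-3)² - 4·(2))) / 2 = (-3 ± √1) / 2
Solving: λ = -2, -1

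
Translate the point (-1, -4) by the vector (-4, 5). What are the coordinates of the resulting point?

Translation by (-4, 5) (homogeneous matrix [[1, 0, -4], [0, 1, 5], [0, 0, 1]]):
x' = -1 + -4 = -5
y' = -4 + 5 = 1
Result: (-5, 1)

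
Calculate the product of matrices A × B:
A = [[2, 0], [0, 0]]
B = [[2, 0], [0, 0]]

Matrix multiplication:
C[0][0] = 2×2 + 0×0 = 4
C[0][1] = 2×0 + 0×0 = 0
C[1][0] = 0×2 + 0×0 = 0
C[1][1] = 0×0 + 0×0 = 0
Result: [[4, 0], [0, 0]]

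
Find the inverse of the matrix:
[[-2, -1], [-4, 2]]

For [[a,b],[c,d]], inverse = (1/det)·[[d,-b],[-c,a]]
det = (-2)(2) - (-1)(-4) = -4 - 4 = -8
Inverse = (1/-8)·[[2, 1], [4, -2]]
= [[-1/4, -1/8], [-1/2, 1/4]]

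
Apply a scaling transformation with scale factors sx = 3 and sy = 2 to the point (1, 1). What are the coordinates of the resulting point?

Scaling matrix:
[[3, 0], [0, 2]]
Result: (1 × 3, 1 × 2) = (3, 2)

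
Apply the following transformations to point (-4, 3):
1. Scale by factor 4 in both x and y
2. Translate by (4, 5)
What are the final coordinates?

Step 1: Scale (-4, 3) by 4 → (-16, 12)
Step 2: Translate by (4, 5) → (-12, 17)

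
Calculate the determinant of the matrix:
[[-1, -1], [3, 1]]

For a 2×2 matrix [[a, b], [c, d]], det = ad - bc
det = (-1)(1) - (-1)(3) = -1 - -3 = 2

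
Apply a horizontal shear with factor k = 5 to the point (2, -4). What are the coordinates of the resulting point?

Shear matrix for horizontal shear with factor k = 5:
[[1, 5], [0, 1]]
Result: (2, -4) → (-18, -4)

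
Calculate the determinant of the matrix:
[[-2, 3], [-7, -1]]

For a 2×2 matrix [[a, b], [c, d]], det = ad - bc
det = (-2)(-1) - (3)(-7) = 2 - -21 = 23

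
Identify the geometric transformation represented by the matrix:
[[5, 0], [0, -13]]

This matrix represents: non-uniform scaling by sx = 5, sy = -13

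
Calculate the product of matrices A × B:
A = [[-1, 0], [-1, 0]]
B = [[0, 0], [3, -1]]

Matrix multiplication:
C[0][0] = -1×0 + 0×3 = 0
C[0][1] = -1×0 + 0×-1 = 0
C[1][0] = -1×0 + 0×3 = 0
C[1][1] = -1×0 + 0×-1 = 0
Result: [[0, 0], [0, 0]]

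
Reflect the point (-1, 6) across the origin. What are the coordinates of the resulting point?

Reflection across origin: (-1, 6) → (1, -6)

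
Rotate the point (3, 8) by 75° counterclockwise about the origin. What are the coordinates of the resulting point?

Rotation matrix for 75°: [[cos 75°, -sin 75°], [sin 75°, cos 75°]] ≈ [[0.258819, -0.965926], [0.965926, 0.258819]]
[[0.258819, -0.965926], [0.965926, 0.258819]] × [3, 8]ᵀ ≈ [-6.9509, 4.9683]ᵀ
Result: (-6.9509, 4.9683)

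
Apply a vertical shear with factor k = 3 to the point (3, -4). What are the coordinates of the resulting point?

Shear matrix for vertical shear with factor k = 3:
[[1, 0], [3, 1]]
Result: (3, -4) → (3, 5)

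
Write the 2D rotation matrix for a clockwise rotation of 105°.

Rotation matrix formula: [[cos θ, -sin θ], [sin θ, cos θ]]
A clockwise rotation by 105° is equivalent to a counterclockwise rotation by -105°.
For θ = -105°:
cos(-105°) = -0.2588
sin(-105°) = -0.9659
Result: [[-0.2588, 0.9659], [-0.9659, -0.2588]]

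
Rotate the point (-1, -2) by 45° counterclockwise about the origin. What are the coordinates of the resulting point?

Rotation matrix for 45°: [[cos 45°, -sin 45°], [sin 45°, cos 45°]] ≈ [[0.707107, -0.707107], [0.707107, 0.707107]]
[[0.707107, -0.707107], [0.707107, 0.707107]] × [-1, -2]ᵀ ≈ [0.7071, -2.1213]ᵀ
Result: (0.7071, -2.1213)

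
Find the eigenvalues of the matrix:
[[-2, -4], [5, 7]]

Characteristic equation: det(A - λI) = 0
λ² - (trace)λ + (det) = 0
trace = -2 + 7 = 5, det = (-2)(7) - (-4)(5) = 6
λ² - (5)λ + (6) = 0
λ = (5 ± √((5)² - 4·(6))) / 2 = (5 ± √1) / 2
Solving: λ = 2, 3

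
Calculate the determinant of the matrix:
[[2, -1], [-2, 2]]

For a 2×2 matrix [[a, b], [c, d]], det = ad - bc
det = (2)(2) - (-1)(-2) = 4 - 2 = 2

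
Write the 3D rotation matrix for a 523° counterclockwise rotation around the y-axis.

Rotation matrix for counterclockwise 523° around y-axis:
cos(523°) = -0.9563, sin(523°) = 0.2924
Result: [[-0.9563, 0, 0.2924], [0, 1, 0], [-0.2924, 0, -0.9563]]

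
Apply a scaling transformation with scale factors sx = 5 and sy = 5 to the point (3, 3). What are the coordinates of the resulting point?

Scaling matrix:
[[5, 0], [0, 5]]
Result: (3 × 5, 3 × 5) = (15, 15)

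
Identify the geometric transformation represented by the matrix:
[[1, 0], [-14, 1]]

This matrix represents: vertical shear with factor -14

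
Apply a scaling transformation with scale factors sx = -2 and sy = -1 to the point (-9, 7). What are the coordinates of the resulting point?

Scaling matrix:
[[-2, 0], [0, -1]]
Result: (-9 × -2, 7 × -1) = (18, -7)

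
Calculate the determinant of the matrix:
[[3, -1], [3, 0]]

For a 2×2 matrix [[a, b], [c, d]], det = ad - bc
det = (3)(0) - (-1)(3) = 0 - -3 = 3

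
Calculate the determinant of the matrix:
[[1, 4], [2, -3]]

For a 2×2 matrix [[a, b], [c, d]], det = ad - bc
det = (1)(-3) - (4)(2) = -3 - 8 = -11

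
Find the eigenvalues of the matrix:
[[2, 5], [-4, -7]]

Characteristic equation: det(A - λI) = 0
λ² - (trace)λ + (det) = 0
trace = 2 + -7 = -5, det = (2)(-7) - (5)(-4) = 6
λ² - (-5)λ + (6) = 0
λ = (-5 ± √((-5)² - 4·(6))) / 2 = (-5 ± √1) / 2
Solving: λ = -3, -2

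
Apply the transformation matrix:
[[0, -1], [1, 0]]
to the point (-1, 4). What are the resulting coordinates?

Matrix multiplication:
[[0, -1], [1, 0]] × [-1, 4]ᵀ
= [(0)(-1) + (-1)(4), (1)(-1) + (0)(4)]ᵀ
= [-4, -1]ᵀ
Result: (-4, -1)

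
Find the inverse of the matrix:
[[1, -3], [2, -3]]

For [[a,b],[c,d]], inverse = (1/det)·[[d,-b],[-c,a]]
det = (1)(-3) - (-3)(2) = -3 - -6 = 3
Inverse = (1/3)·[[-3, 3], [-2, 1]]
= [[-1, 1], [-2/3, 1/3]]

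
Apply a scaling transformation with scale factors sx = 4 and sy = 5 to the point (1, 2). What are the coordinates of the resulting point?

Scaling matrix:
[[4, 0], [0, 5]]
Result: (1 × 4, 2 × 5) = (4, 10)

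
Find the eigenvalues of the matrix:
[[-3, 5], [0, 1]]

Characteristic equation: det(A - λI) = 0
λ² - (trace)λ + (det) = 0
trace = -3 + 1 = -2, det = (-3)(1) - (5)(0) = -3
λ² - (-2)λ + (-3) = 0
λ = (-2 ± √((-2)² - 4·(-3))) / 2 = (-2 ± √16) / 2
Solving: λ = -3, 1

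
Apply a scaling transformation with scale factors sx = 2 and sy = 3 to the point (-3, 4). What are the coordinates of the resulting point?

Scaling matrix:
[[2, 0], [0, 3]]
Result: (-3 × 2, 4 × 3) = (-6, 12)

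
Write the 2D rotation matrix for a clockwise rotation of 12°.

Rotation matrix formula: [[cos θ, -sin θ], [sin θ, cos θ]]
A clockwise rotation by 12° is equivalent to a counterclockwise rotation by -12°.
For θ = -12°:
cos(-12°) = 0.9781
sin(-12°) = -0.2079
Result: [[0.9781, 0.2079], [-0.2079, 0.9781]]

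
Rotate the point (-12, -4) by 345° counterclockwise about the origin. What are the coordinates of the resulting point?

Rotation matrix for 345°: [[cos 345°, -sin 345°], [sin 345°, cos 345°]] ≈ [[0.965926, 0.258819], [-0.258819, 0.965926]]
[[0.965926, 0.258819], [-0.258819, 0.965926]] × [-12, -4]ᵀ ≈ [-12.6264, -0.7579]ᵀ
Result: (-12.6264, -0.7579)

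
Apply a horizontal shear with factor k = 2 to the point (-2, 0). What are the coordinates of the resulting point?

Shear matrix for horizontal shear with factor k = 2:
[[1, 2], [0, 1]]
Result: (-2, 0) → (-2, 0)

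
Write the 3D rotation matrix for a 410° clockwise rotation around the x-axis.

Rotation matrix for clockwise 410° around x-axis:
A clockwise rotation by 410° is a counterclockwise rotation by -410°.
cos(-410°) = 0.6428, sin(-410°) = -0.7660
Result: [[1, 0, 0], [0, 0.6428, 0.7660], [0, -0.7660, 0.6428]]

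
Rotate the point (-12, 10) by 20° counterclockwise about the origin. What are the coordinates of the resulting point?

Rotation matrix for 20°: [[cos 20°, -sin 20°], [sin 20°, cos 20°]] ≈ [[0.939693, -0.342020], [0.342020, 0.939693]]
[[0.939693, -0.342020], [0.342020, 0.939693]] × [-12, 10]ᵀ ≈ [-14.6965, 5.2927]ᵀ
Result: (-14.6965, 5.2927)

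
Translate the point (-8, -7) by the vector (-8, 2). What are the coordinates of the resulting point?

Translation by (-8, 2) (homogeneous matrix [[1, 0, -8], [0, 1, 2], [0, 0, 1]]):
x' = -8 + -8 = -16
y' = -7 + 2 = -5
Result: (-16, -5)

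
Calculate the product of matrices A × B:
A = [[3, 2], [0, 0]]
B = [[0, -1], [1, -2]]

Matrix multiplication:
C[0][0] = 3×0 + 2×1 = 2
C[0][1] = 3×-1 + 2×-2 = -7
C[1][0] = 0×0 + 0×1 = 0
C[1][1] = 0×-1 + 0×-2 = 0
Result: [[2, -7], [0, 0]]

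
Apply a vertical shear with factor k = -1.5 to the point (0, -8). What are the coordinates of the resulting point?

Shear matrix for vertical shear with factor k = -1.5:
[[1, 0], [-1.50, 1]]
Result: (0, -8) → (0, -8)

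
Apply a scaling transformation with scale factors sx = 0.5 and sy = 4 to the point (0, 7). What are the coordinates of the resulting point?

Scaling matrix:
[[0.50, 0], [0, 4]]
Result: (0 × 0.5, 7 × 4) = (0, 28)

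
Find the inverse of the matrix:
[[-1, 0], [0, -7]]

For [[a,b],[c,d]], inverse = (1/det)·[[d,-b],[-c,a]]
det = (-1)(-7) - (0)(0) = 7 - 0 = 7
Inverse = (1/7)·[[-7, 0], [0, -1]]
= [[-1, 0], [0, -1/7]]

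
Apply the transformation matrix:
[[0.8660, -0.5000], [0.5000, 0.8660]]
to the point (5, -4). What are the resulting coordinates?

Matrix multiplication:
[[0.8660, -0.5000], [0.5000, 0.8660]] × [5, -4]ᵀ
= [(0.8660)(5) + (-0.5000)(-4), (0.5000)(5) + (0.8660)(-4)]ᵀ
= [6.3300, -0.9640]ᵀ
Result: (6.3300, -0.9640)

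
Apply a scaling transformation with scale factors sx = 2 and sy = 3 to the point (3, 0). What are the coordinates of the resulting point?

Scaling matrix:
[[2, 0], [0, 3]]
Result: (3 × 2, 0 × 3) = (6, 0)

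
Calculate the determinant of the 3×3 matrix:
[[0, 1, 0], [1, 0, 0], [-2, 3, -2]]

Expansion along first row:
det = 0·det([[0,0],[3,-2]]) - 1·det([[1,0],[-2,-2]]) + 0·det([[1,0],[-2,3]])
    = 0·(0·-2 - 0·3) - 1·(1·-2 - 0·-2) + 0·(1·3 - 0·-2)
    = 0·0 - 1·-2 + 0·3
    = 0 + 2 + 0 = 2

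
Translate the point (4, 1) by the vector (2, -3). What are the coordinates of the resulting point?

Translation by (2, -3) (homogeneous matrix [[1, 0, 2], [0, 1, -3], [0, 0, 1]]):
x' = 4 + 2 = 6
y' = 1 + -3 = -2
Result: (6, -2)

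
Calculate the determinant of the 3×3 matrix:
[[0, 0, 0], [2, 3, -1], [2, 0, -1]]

Expansion along first row:
det = 0·det([[3,-1],[0,-1]]) - 0·det([[2,-1],[2,-1]]) + 0·det([[2,3],[2,0]])
    = 0·(3·-1 - -1·0) - 0·(2·-1 - -1·2) + 0·(2·0 - 3·2)
    = 0·-3 - 0·0 + 0·-6
    = 0 + 0 + 0 = 0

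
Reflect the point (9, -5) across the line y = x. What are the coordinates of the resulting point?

Reflection across line y = x: (9, -5) → (-5, 9)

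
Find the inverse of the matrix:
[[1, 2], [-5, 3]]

For [[a,b],[c,d]], inverse = (1/det)·[[d,-b],[-c,a]]
det = (1)(3) - (2)(-5) = 3 - -10 = 13
Inverse = (1/13)·[[3, -2], [5, 1]]
= [[3/13, -2/13], [5/13, 1/13]]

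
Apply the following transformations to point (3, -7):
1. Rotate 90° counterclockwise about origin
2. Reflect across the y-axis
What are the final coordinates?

Step 1: Rotate 90° → (7, 3)
Step 2: Reflect across y-axis → (-7, 3)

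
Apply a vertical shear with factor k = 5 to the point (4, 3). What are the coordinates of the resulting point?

Shear matrix for vertical shear with factor k = 5:
[[1, 0], [5, 1]]
Result: (4, 3) → (4, 23)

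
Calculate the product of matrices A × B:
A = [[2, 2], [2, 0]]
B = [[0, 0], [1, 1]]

Matrix multiplication:
C[0][0] = 2×0 + 2×1 = 2
C[0][1] = 2×0 + 2×1 = 2
C[1][0] = 2×0 + 0×1 = 0
C[1][1] = 2×0 + 0×1 = 0
Result: [[2, 2], [0, 0]]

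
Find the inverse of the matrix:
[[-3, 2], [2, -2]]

For [[a,b],[c,d]], inverse = (1/det)·[[d,-b],[-c,a]]
det = (-3)(-2) - (2)(2) = 6 - 4 = 2
Inverse = (1/2)·[[-2, -2], [-2, -3]]
= [[-1, -1], [-1, -3/2]]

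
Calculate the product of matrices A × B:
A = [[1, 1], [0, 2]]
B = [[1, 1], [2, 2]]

Matrix multiplication:
C[0][0] = 1×1 + 1×2 = 3
C[0][1] = 1×1 + 1×2 = 3
C[1][0] = 0×1 + 2×2 = 4
C[1][1] = 0×1 + 2×2 = 4
Result: [[3, 3], [4, 4]]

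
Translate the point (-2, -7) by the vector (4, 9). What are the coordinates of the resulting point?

Translation by (4, 9) (homogeneous matrix [[1, 0, 4], [0, 1, 9], [0, 0, 1]]):
x' = -2 + 4 = 2
y' = -7 + 9 = 2
Result: (2, 2)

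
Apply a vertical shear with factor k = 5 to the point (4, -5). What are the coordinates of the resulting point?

Shear matrix for vertical shear with factor k = 5:
[[1, 0], [5, 1]]
Result: (4, -5) → (4, 15)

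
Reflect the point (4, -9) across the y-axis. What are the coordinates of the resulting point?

Reflection across y-axis: (4, -9) → (-4, -9)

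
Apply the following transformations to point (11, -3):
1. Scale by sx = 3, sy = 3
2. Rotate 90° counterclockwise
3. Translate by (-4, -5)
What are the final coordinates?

Step 1: Scale → (33, -9)
Step 2: Rotate 90° → (9, 33)
Step 3: Translate → (5, 28)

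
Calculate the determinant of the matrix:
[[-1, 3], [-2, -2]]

For a 2×2 matrix [[a, b], [c, d]], det = ad - bc
det = (-1)(-2) - (3)(-2) = 2 - -6 = 8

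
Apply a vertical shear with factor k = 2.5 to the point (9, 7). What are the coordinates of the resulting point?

Shear matrix for vertical shear with factor k = 2.5:
[[1, 0], [2.50, 1]]
Result: (9, 7) → (9, 29.5)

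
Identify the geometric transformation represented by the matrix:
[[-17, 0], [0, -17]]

This matrix represents: uniform scaling by factor -17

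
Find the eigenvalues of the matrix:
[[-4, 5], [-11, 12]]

Characteristic equation: det(A - λI) = 0
λ² - (trace)λ + (det) = 0
trace = -4 + 12 = 8, det = (-4)(12) - (5)(-11) = 7
λ² - (8)λ + (7) = 0
λ = (8 ± √((8)² - 4·(7))) / 2 = (8 ± √36) / 2
Solving: λ = 1, 7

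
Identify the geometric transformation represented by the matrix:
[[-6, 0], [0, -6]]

This matrix represents: uniform scaling by factor -6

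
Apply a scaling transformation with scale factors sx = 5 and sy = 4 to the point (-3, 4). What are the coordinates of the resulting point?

Scaling matrix:
[[5, 0], [0, 4]]
Result: (-3 × 5, 4 × 4) = (-15, 16)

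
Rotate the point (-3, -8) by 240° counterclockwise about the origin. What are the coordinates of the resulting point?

Rotation matrix for 240°: [[cos 240°, -sin 240°], [sin 240°, cos 240°]] ≈ [[-0.500000, 0.866025], [-0.866025, -0.500000]]
[[-0.500000, 0.866025], [-0.866025, -0.500000]] × [-3, -8]ᵀ ≈ [-5.4282, 6.5981]ᵀ
Result: (-5.4282, 6.5981)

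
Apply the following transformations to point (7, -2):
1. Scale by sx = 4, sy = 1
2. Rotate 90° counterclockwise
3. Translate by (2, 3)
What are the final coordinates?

Step 1: Scale → (28, -2)
Step 2: Rotate 90° → (2, 28)
Step 3: Translate → (4, 31)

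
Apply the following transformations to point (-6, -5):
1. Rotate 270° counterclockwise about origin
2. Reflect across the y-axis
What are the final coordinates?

Step 1: Rotate 270° → (-5, 6)
Step 2: Reflect across y-axis → (5, 6)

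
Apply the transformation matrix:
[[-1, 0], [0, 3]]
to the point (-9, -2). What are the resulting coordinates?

Matrix multiplication:
[[-1, 0], [0, 3]] × [-9, -2]ᵀ
= [(-1)(-9) + (0)(-2), (0)(-9) + (3)(-2)]ᵀ
= [9, -6]ᵀ
Result: (9, -6)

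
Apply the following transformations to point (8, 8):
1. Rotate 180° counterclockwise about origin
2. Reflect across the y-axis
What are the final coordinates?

Step 1: Rotate 180° → (-8, -8)
Step 2: Reflect across y-axis → (8, -8)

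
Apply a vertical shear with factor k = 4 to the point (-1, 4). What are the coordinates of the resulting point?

Shear matrix for vertical shear with factor k = 4:
[[1, 0], [4, 1]]
Result: (-1, 4) → (-1, 0)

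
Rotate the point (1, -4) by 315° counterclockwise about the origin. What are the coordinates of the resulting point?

Rotation matrix for 315°: [[cos 315°, -sin 315°], [sin 315°, cos 315°]] ≈ [[0.707107, 0.707107], [-0.707107, 0.707107]]
[[0.707107, 0.707107], [-0.707107, 0.707107]] × [1, -4]ᵀ ≈ [-2.1213, -3.5355]ᵀ
Result: (-2.1213, -3.5355)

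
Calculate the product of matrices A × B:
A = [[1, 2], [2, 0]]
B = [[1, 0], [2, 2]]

Matrix multiplication:
C[0][0] = 1×1 + 2×2 = 5
C[0][1] = 1×0 + 2×2 = 4
C[1][0] = 2×1 + 0×2 = 2
C[1][1] = 2×0 + 0×2 = 0
Result: [[5, 4], [2, 0]]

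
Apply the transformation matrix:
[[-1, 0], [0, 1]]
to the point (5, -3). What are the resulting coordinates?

Matrix multiplication:
[[-1, 0], [0, 1]] × [5, -3]ᵀ
= [(-1)(5) + (0)(-3), (0)(5) + (1)(-3)]ᵀ
= [-5, -3]ᵀ
Result: (-5, -3)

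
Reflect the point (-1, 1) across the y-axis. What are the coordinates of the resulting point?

Reflection across y-axis: (-1, 1) → (1, 1)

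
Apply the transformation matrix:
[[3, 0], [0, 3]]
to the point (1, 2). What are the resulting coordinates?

Matrix multiplication:
[[3, 0], [0, 3]] × [1, 2]ᵀ
= [(3)(1) + (0)(2), (0)(1) + (3)(2)]ᵀ
= [3, 6]ᵀ
Result: (3, 6)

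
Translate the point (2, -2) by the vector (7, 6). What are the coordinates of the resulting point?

Translation by (7, 6) (homogeneous matrix [[1, 0, 7], [0, 1, 6], [0, 0, 1]]):
x' = 2 + 7 = 9
y' = -2 + 6 = 4
Result: (9, 4)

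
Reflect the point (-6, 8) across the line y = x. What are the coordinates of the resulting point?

Reflection across line y = x: (-6, 8) → (8, -6)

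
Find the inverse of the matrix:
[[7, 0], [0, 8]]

For [[a,b],[c,d]], inverse = (1/det)·[[d,-b],[-c,a]]
det = (7)(8) - (0)(0) = 56 - 0 = 56
Inverse = (1/56)·[[8, 0], [0, 7]]
= [[1/7, 0], [0, 1/8]]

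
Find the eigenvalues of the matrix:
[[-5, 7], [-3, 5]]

Characteristic equation: det(A - λI) = 0
λ² - (trace)λ + (det) = 0
trace = -5 + 5 = 0, det = (-5)(5) - (7)(-3) = -4
λ² - (0)λ + (-4) = 0
λ = (0 ± √((0)² - 4·(-4))) / 2 = (0 ± √16) / 2
Solving: λ = -2, 2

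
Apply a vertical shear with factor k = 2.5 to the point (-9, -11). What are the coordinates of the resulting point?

Shear matrix for vertical shear with factor k = 2.5:
[[1, 0], [2.50, 1]]
Result: (-9, -11) → (-9, -33.5)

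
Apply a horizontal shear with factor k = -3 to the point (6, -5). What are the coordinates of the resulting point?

Shear matrix for horizontal shear with factor k = -3:
[[1, -3], [0, 1]]
Result: (6, -5) → (21, -5)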